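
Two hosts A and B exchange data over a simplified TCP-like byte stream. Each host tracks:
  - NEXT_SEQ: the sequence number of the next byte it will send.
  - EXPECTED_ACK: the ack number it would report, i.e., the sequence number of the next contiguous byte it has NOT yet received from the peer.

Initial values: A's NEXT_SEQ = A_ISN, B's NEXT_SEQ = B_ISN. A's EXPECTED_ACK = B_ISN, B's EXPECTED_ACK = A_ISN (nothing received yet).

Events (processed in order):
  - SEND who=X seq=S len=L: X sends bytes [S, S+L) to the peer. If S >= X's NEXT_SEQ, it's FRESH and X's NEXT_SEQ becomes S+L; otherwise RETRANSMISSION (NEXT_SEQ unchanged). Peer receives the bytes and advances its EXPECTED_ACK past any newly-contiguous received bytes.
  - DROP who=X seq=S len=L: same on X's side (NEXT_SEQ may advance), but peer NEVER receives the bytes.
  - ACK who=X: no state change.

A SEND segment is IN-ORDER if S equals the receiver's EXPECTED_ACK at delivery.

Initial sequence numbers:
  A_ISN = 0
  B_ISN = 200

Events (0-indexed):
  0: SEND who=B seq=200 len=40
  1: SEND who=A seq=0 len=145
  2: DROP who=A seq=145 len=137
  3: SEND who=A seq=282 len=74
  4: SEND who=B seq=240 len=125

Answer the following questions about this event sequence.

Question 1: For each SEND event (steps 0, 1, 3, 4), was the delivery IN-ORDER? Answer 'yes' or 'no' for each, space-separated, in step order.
Answer: yes yes no yes

Derivation:
Step 0: SEND seq=200 -> in-order
Step 1: SEND seq=0 -> in-order
Step 3: SEND seq=282 -> out-of-order
Step 4: SEND seq=240 -> in-order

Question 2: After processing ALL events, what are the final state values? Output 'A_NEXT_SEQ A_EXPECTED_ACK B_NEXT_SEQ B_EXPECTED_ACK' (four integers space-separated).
After event 0: A_seq=0 A_ack=240 B_seq=240 B_ack=0
After event 1: A_seq=145 A_ack=240 B_seq=240 B_ack=145
After event 2: A_seq=282 A_ack=240 B_seq=240 B_ack=145
After event 3: A_seq=356 A_ack=240 B_seq=240 B_ack=145
After event 4: A_seq=356 A_ack=365 B_seq=365 B_ack=145

Answer: 356 365 365 145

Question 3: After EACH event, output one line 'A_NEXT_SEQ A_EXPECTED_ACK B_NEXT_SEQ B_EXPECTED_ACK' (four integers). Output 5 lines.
0 240 240 0
145 240 240 145
282 240 240 145
356 240 240 145
356 365 365 145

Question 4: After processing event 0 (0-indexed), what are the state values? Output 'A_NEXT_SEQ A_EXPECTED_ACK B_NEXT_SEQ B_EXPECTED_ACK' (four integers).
After event 0: A_seq=0 A_ack=240 B_seq=240 B_ack=0

0 240 240 0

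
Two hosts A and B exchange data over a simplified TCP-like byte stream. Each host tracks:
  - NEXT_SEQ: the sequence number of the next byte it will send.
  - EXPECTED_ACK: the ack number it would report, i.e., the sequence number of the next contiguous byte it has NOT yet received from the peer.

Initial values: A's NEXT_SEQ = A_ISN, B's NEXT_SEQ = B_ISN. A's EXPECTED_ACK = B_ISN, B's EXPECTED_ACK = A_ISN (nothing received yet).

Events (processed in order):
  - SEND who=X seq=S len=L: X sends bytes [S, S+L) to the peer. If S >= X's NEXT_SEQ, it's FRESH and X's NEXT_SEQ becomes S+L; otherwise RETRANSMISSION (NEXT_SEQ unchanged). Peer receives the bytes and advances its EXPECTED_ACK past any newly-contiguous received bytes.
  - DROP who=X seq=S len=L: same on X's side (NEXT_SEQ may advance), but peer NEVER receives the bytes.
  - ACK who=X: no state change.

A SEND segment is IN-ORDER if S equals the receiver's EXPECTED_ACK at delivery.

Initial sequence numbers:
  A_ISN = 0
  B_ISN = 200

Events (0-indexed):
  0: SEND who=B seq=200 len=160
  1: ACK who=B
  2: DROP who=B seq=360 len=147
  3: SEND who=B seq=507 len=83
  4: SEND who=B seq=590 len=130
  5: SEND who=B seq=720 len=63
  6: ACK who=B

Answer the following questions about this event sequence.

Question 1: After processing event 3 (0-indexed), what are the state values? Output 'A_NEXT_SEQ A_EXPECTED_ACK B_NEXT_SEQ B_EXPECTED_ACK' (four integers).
After event 0: A_seq=0 A_ack=360 B_seq=360 B_ack=0
After event 1: A_seq=0 A_ack=360 B_seq=360 B_ack=0
After event 2: A_seq=0 A_ack=360 B_seq=507 B_ack=0
After event 3: A_seq=0 A_ack=360 B_seq=590 B_ack=0

0 360 590 0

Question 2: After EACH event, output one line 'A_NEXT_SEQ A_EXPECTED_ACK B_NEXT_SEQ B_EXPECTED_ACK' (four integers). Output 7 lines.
0 360 360 0
0 360 360 0
0 360 507 0
0 360 590 0
0 360 720 0
0 360 783 0
0 360 783 0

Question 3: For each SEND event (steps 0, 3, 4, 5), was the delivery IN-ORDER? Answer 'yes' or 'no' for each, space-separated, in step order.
Step 0: SEND seq=200 -> in-order
Step 3: SEND seq=507 -> out-of-order
Step 4: SEND seq=590 -> out-of-order
Step 5: SEND seq=720 -> out-of-order

Answer: yes no no no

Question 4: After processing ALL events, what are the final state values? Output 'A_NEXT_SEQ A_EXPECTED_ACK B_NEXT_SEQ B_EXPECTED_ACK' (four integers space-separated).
After event 0: A_seq=0 A_ack=360 B_seq=360 B_ack=0
After event 1: A_seq=0 A_ack=360 B_seq=360 B_ack=0
After event 2: A_seq=0 A_ack=360 B_seq=507 B_ack=0
After event 3: A_seq=0 A_ack=360 B_seq=590 B_ack=0
After event 4: A_seq=0 A_ack=360 B_seq=720 B_ack=0
After event 5: A_seq=0 A_ack=360 B_seq=783 B_ack=0
After event 6: A_seq=0 A_ack=360 B_seq=783 B_ack=0

Answer: 0 360 783 0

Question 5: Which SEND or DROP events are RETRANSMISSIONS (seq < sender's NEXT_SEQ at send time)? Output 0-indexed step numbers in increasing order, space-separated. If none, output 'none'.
Step 0: SEND seq=200 -> fresh
Step 2: DROP seq=360 -> fresh
Step 3: SEND seq=507 -> fresh
Step 4: SEND seq=590 -> fresh
Step 5: SEND seq=720 -> fresh

Answer: none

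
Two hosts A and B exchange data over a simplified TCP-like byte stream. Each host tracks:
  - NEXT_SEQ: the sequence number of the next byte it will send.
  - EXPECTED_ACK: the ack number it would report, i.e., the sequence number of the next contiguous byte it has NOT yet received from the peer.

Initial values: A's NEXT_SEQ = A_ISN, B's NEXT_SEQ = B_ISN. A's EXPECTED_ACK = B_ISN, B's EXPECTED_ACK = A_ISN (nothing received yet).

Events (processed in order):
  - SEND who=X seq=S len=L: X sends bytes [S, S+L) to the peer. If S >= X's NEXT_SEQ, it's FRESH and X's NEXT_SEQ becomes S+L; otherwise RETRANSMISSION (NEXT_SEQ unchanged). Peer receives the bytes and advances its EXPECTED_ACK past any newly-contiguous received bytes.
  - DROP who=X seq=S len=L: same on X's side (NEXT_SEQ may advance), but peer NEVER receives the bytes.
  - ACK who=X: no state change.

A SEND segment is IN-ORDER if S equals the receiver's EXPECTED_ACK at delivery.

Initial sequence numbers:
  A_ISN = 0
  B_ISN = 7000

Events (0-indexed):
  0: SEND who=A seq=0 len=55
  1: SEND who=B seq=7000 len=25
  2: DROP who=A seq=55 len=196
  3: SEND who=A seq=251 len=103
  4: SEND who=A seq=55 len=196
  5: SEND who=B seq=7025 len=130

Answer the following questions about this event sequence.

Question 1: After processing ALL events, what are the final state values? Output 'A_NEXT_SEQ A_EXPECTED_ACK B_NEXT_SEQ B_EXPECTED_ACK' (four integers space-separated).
After event 0: A_seq=55 A_ack=7000 B_seq=7000 B_ack=55
After event 1: A_seq=55 A_ack=7025 B_seq=7025 B_ack=55
After event 2: A_seq=251 A_ack=7025 B_seq=7025 B_ack=55
After event 3: A_seq=354 A_ack=7025 B_seq=7025 B_ack=55
After event 4: A_seq=354 A_ack=7025 B_seq=7025 B_ack=354
After event 5: A_seq=354 A_ack=7155 B_seq=7155 B_ack=354

Answer: 354 7155 7155 354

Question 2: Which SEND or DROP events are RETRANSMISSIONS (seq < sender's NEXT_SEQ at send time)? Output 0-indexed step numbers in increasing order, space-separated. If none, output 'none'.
Answer: 4

Derivation:
Step 0: SEND seq=0 -> fresh
Step 1: SEND seq=7000 -> fresh
Step 2: DROP seq=55 -> fresh
Step 3: SEND seq=251 -> fresh
Step 4: SEND seq=55 -> retransmit
Step 5: SEND seq=7025 -> fresh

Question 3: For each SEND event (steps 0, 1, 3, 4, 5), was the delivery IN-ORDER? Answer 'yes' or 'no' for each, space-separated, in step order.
Step 0: SEND seq=0 -> in-order
Step 1: SEND seq=7000 -> in-order
Step 3: SEND seq=251 -> out-of-order
Step 4: SEND seq=55 -> in-order
Step 5: SEND seq=7025 -> in-order

Answer: yes yes no yes yes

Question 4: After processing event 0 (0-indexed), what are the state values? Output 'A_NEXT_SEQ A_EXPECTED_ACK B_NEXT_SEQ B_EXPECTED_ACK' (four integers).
After event 0: A_seq=55 A_ack=7000 B_seq=7000 B_ack=55

55 7000 7000 55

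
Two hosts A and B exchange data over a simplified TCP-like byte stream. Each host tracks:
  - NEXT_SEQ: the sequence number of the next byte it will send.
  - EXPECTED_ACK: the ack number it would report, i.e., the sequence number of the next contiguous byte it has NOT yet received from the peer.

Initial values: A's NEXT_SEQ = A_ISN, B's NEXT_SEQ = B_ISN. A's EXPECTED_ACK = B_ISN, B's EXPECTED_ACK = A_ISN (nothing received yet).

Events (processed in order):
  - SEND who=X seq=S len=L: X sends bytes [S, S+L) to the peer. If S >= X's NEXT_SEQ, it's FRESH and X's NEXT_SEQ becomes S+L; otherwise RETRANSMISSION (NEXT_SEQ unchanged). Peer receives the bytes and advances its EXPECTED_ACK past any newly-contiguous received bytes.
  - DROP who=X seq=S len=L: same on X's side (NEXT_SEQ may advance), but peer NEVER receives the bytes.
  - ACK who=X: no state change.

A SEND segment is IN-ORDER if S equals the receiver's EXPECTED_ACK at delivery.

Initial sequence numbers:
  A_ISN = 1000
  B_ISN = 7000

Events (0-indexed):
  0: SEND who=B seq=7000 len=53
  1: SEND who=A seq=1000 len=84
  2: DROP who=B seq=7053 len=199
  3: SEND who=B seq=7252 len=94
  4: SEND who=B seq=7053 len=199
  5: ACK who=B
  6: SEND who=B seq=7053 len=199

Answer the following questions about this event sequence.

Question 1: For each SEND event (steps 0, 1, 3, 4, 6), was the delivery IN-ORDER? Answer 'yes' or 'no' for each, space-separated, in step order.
Step 0: SEND seq=7000 -> in-order
Step 1: SEND seq=1000 -> in-order
Step 3: SEND seq=7252 -> out-of-order
Step 4: SEND seq=7053 -> in-order
Step 6: SEND seq=7053 -> out-of-order

Answer: yes yes no yes no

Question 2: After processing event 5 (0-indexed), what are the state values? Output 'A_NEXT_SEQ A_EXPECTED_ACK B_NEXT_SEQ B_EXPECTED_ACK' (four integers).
After event 0: A_seq=1000 A_ack=7053 B_seq=7053 B_ack=1000
After event 1: A_seq=1084 A_ack=7053 B_seq=7053 B_ack=1084
After event 2: A_seq=1084 A_ack=7053 B_seq=7252 B_ack=1084
After event 3: A_seq=1084 A_ack=7053 B_seq=7346 B_ack=1084
After event 4: A_seq=1084 A_ack=7346 B_seq=7346 B_ack=1084
After event 5: A_seq=1084 A_ack=7346 B_seq=7346 B_ack=1084

1084 7346 7346 1084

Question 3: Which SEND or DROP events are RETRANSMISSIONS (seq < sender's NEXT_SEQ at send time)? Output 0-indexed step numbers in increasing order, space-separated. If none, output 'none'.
Answer: 4 6

Derivation:
Step 0: SEND seq=7000 -> fresh
Step 1: SEND seq=1000 -> fresh
Step 2: DROP seq=7053 -> fresh
Step 3: SEND seq=7252 -> fresh
Step 4: SEND seq=7053 -> retransmit
Step 6: SEND seq=7053 -> retransmit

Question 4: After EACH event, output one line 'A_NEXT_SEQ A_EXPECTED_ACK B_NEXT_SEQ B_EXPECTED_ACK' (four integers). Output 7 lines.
1000 7053 7053 1000
1084 7053 7053 1084
1084 7053 7252 1084
1084 7053 7346 1084
1084 7346 7346 1084
1084 7346 7346 1084
1084 7346 7346 1084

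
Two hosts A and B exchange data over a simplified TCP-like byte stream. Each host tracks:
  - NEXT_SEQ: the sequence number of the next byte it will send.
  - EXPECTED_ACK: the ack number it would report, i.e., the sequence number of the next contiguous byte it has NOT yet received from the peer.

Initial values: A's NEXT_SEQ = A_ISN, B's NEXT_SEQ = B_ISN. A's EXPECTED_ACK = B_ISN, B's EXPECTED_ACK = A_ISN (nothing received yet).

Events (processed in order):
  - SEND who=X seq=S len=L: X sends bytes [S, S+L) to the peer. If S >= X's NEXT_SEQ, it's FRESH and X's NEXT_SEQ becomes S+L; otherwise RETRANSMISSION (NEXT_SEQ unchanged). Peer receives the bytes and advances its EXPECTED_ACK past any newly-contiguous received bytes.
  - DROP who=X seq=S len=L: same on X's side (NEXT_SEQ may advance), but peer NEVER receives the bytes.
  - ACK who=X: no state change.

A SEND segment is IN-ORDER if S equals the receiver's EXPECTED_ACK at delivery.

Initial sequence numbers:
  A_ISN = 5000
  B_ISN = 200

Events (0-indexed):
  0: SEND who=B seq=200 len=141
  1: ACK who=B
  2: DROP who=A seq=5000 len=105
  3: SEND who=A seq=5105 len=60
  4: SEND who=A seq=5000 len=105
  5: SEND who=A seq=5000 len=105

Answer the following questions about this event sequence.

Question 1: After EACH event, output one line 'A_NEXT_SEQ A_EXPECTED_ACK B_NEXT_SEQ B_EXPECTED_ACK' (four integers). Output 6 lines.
5000 341 341 5000
5000 341 341 5000
5105 341 341 5000
5165 341 341 5000
5165 341 341 5165
5165 341 341 5165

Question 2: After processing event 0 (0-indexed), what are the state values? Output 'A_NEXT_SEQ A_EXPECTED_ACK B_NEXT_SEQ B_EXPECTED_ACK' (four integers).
After event 0: A_seq=5000 A_ack=341 B_seq=341 B_ack=5000

5000 341 341 5000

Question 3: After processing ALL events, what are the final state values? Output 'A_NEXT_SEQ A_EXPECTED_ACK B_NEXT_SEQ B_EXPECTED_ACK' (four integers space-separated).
Answer: 5165 341 341 5165

Derivation:
After event 0: A_seq=5000 A_ack=341 B_seq=341 B_ack=5000
After event 1: A_seq=5000 A_ack=341 B_seq=341 B_ack=5000
After event 2: A_seq=5105 A_ack=341 B_seq=341 B_ack=5000
After event 3: A_seq=5165 A_ack=341 B_seq=341 B_ack=5000
After event 4: A_seq=5165 A_ack=341 B_seq=341 B_ack=5165
After event 5: A_seq=5165 A_ack=341 B_seq=341 B_ack=5165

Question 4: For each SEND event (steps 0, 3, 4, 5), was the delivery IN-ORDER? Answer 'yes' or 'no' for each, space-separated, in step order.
Answer: yes no yes no

Derivation:
Step 0: SEND seq=200 -> in-order
Step 3: SEND seq=5105 -> out-of-order
Step 4: SEND seq=5000 -> in-order
Step 5: SEND seq=5000 -> out-of-order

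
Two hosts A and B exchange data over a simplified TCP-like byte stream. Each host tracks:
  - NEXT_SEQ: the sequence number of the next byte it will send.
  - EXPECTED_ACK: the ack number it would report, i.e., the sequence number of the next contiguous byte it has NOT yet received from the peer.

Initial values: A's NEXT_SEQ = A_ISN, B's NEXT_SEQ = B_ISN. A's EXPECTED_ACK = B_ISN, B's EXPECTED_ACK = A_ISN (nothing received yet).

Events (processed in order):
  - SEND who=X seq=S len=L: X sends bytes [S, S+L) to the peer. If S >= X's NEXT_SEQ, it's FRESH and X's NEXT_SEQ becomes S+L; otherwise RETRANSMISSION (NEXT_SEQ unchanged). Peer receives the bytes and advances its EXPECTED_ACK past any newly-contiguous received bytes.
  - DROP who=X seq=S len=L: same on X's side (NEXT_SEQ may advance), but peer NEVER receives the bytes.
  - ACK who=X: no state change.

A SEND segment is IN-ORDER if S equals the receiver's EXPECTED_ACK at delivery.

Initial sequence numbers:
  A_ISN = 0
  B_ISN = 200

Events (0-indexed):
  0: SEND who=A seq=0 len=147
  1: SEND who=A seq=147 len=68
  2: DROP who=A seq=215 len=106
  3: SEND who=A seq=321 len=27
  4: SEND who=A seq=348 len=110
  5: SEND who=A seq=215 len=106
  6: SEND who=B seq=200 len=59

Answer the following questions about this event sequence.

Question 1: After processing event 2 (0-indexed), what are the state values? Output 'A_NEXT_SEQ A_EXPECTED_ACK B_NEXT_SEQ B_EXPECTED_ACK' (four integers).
After event 0: A_seq=147 A_ack=200 B_seq=200 B_ack=147
After event 1: A_seq=215 A_ack=200 B_seq=200 B_ack=215
After event 2: A_seq=321 A_ack=200 B_seq=200 B_ack=215

321 200 200 215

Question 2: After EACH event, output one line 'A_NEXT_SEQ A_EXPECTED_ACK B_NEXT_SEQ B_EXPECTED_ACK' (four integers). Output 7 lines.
147 200 200 147
215 200 200 215
321 200 200 215
348 200 200 215
458 200 200 215
458 200 200 458
458 259 259 458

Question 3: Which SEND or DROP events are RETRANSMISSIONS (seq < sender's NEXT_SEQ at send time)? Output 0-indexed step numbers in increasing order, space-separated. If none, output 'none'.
Answer: 5

Derivation:
Step 0: SEND seq=0 -> fresh
Step 1: SEND seq=147 -> fresh
Step 2: DROP seq=215 -> fresh
Step 3: SEND seq=321 -> fresh
Step 4: SEND seq=348 -> fresh
Step 5: SEND seq=215 -> retransmit
Step 6: SEND seq=200 -> fresh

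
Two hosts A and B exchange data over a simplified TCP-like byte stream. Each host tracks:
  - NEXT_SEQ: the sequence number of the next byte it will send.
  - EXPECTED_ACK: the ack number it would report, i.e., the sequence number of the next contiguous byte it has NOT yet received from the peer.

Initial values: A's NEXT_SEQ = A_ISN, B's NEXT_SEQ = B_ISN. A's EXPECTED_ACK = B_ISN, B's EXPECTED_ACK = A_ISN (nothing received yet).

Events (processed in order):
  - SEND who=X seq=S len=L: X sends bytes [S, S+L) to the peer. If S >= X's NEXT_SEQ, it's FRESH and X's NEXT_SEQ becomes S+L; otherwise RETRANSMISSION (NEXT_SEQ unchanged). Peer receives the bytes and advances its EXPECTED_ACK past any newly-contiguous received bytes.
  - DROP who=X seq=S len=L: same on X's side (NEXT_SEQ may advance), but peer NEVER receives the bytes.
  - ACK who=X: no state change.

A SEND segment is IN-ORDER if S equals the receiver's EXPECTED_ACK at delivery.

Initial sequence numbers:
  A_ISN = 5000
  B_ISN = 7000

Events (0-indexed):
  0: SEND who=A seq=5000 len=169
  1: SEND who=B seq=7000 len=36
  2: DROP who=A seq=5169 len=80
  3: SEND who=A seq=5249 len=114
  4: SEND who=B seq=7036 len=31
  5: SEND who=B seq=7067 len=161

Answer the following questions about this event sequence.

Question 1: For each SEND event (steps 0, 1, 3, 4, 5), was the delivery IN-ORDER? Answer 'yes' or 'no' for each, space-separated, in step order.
Step 0: SEND seq=5000 -> in-order
Step 1: SEND seq=7000 -> in-order
Step 3: SEND seq=5249 -> out-of-order
Step 4: SEND seq=7036 -> in-order
Step 5: SEND seq=7067 -> in-order

Answer: yes yes no yes yes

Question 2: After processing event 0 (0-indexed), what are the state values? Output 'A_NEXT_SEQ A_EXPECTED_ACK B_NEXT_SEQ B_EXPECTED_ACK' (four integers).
After event 0: A_seq=5169 A_ack=7000 B_seq=7000 B_ack=5169

5169 7000 7000 5169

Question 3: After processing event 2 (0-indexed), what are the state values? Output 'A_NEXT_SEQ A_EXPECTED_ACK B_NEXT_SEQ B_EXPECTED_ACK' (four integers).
After event 0: A_seq=5169 A_ack=7000 B_seq=7000 B_ack=5169
After event 1: A_seq=5169 A_ack=7036 B_seq=7036 B_ack=5169
After event 2: A_seq=5249 A_ack=7036 B_seq=7036 B_ack=5169

5249 7036 7036 5169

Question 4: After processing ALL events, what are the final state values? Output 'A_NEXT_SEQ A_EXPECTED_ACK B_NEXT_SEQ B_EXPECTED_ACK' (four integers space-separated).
After event 0: A_seq=5169 A_ack=7000 B_seq=7000 B_ack=5169
After event 1: A_seq=5169 A_ack=7036 B_seq=7036 B_ack=5169
After event 2: A_seq=5249 A_ack=7036 B_seq=7036 B_ack=5169
After event 3: A_seq=5363 A_ack=7036 B_seq=7036 B_ack=5169
After event 4: A_seq=5363 A_ack=7067 B_seq=7067 B_ack=5169
After event 5: A_seq=5363 A_ack=7228 B_seq=7228 B_ack=5169

Answer: 5363 7228 7228 5169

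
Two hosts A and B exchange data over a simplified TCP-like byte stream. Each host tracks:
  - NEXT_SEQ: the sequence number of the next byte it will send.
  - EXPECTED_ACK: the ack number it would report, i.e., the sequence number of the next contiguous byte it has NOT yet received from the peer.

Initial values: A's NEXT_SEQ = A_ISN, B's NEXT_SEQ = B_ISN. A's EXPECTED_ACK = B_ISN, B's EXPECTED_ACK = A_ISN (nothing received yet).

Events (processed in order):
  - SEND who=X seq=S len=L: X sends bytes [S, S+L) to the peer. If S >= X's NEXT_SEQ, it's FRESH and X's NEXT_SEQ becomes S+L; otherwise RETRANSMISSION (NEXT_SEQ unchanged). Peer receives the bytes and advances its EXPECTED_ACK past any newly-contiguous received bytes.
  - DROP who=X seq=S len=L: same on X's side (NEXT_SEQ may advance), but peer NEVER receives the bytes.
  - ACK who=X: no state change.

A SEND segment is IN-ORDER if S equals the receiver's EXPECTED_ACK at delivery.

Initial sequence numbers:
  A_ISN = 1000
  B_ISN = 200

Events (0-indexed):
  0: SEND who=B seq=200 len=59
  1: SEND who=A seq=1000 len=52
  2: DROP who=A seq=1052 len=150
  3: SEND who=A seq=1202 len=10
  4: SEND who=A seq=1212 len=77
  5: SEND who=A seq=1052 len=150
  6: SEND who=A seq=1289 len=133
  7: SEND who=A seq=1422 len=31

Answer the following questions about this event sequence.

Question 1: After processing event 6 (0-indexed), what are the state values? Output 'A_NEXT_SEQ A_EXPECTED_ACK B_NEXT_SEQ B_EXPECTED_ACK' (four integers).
After event 0: A_seq=1000 A_ack=259 B_seq=259 B_ack=1000
After event 1: A_seq=1052 A_ack=259 B_seq=259 B_ack=1052
After event 2: A_seq=1202 A_ack=259 B_seq=259 B_ack=1052
After event 3: A_seq=1212 A_ack=259 B_seq=259 B_ack=1052
After event 4: A_seq=1289 A_ack=259 B_seq=259 B_ack=1052
After event 5: A_seq=1289 A_ack=259 B_seq=259 B_ack=1289
After event 6: A_seq=1422 A_ack=259 B_seq=259 B_ack=1422

1422 259 259 1422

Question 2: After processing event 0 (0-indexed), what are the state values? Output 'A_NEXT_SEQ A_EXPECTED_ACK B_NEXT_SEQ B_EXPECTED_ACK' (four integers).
After event 0: A_seq=1000 A_ack=259 B_seq=259 B_ack=1000

1000 259 259 1000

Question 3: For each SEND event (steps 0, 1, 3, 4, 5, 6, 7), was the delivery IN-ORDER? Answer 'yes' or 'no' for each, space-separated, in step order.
Answer: yes yes no no yes yes yes

Derivation:
Step 0: SEND seq=200 -> in-order
Step 1: SEND seq=1000 -> in-order
Step 3: SEND seq=1202 -> out-of-order
Step 4: SEND seq=1212 -> out-of-order
Step 5: SEND seq=1052 -> in-order
Step 6: SEND seq=1289 -> in-order
Step 7: SEND seq=1422 -> in-order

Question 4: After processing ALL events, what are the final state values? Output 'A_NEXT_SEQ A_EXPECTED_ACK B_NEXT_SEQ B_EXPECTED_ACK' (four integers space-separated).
After event 0: A_seq=1000 A_ack=259 B_seq=259 B_ack=1000
After event 1: A_seq=1052 A_ack=259 B_seq=259 B_ack=1052
After event 2: A_seq=1202 A_ack=259 B_seq=259 B_ack=1052
After event 3: A_seq=1212 A_ack=259 B_seq=259 B_ack=1052
After event 4: A_seq=1289 A_ack=259 B_seq=259 B_ack=1052
After event 5: A_seq=1289 A_ack=259 B_seq=259 B_ack=1289
After event 6: A_seq=1422 A_ack=259 B_seq=259 B_ack=1422
After event 7: A_seq=1453 A_ack=259 B_seq=259 B_ack=1453

Answer: 1453 259 259 1453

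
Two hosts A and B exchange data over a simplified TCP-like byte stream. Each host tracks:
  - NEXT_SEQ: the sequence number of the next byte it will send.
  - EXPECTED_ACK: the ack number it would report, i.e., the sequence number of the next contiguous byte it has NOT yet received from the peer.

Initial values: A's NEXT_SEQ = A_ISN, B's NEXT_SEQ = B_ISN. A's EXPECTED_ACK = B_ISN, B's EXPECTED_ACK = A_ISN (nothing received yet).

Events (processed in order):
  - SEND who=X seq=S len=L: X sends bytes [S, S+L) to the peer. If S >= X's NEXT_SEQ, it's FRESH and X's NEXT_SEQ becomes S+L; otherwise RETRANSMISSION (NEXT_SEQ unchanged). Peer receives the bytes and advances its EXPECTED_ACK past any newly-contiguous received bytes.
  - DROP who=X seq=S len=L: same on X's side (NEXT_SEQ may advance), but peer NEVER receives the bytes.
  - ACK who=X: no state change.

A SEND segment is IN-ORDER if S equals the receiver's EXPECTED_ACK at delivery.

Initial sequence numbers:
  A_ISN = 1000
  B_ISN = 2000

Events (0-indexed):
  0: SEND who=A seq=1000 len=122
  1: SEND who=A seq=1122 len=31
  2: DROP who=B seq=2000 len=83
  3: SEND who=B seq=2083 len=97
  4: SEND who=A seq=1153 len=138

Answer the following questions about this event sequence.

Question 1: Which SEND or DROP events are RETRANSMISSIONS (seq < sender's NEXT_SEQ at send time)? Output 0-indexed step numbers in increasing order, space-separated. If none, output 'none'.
Step 0: SEND seq=1000 -> fresh
Step 1: SEND seq=1122 -> fresh
Step 2: DROP seq=2000 -> fresh
Step 3: SEND seq=2083 -> fresh
Step 4: SEND seq=1153 -> fresh

Answer: none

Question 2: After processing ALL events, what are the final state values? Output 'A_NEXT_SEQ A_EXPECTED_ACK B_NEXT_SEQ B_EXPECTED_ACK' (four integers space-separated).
Answer: 1291 2000 2180 1291

Derivation:
After event 0: A_seq=1122 A_ack=2000 B_seq=2000 B_ack=1122
After event 1: A_seq=1153 A_ack=2000 B_seq=2000 B_ack=1153
After event 2: A_seq=1153 A_ack=2000 B_seq=2083 B_ack=1153
After event 3: A_seq=1153 A_ack=2000 B_seq=2180 B_ack=1153
After event 4: A_seq=1291 A_ack=2000 B_seq=2180 B_ack=1291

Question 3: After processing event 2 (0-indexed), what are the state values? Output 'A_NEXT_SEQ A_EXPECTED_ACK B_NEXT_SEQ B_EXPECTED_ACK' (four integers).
After event 0: A_seq=1122 A_ack=2000 B_seq=2000 B_ack=1122
After event 1: A_seq=1153 A_ack=2000 B_seq=2000 B_ack=1153
After event 2: A_seq=1153 A_ack=2000 B_seq=2083 B_ack=1153

1153 2000 2083 1153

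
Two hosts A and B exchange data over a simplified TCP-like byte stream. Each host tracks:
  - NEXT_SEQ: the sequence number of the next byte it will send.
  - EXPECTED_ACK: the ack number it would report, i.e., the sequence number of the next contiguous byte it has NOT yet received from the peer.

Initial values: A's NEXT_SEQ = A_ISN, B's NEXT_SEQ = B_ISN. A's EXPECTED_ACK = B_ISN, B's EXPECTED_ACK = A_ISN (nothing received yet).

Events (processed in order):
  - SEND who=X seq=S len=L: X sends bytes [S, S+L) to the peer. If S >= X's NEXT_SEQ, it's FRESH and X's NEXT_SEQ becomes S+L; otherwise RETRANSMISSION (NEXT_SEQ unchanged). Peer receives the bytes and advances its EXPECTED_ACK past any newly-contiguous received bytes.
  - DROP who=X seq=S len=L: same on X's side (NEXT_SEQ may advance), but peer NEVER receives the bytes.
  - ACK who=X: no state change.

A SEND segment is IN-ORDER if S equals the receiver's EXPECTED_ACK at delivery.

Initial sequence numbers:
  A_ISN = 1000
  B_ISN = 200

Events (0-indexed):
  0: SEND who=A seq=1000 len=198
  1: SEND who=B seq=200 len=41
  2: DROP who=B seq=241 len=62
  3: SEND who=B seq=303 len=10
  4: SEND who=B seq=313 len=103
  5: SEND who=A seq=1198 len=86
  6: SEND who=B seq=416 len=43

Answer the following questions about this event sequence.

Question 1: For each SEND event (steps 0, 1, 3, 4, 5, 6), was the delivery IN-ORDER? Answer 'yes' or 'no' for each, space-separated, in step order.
Answer: yes yes no no yes no

Derivation:
Step 0: SEND seq=1000 -> in-order
Step 1: SEND seq=200 -> in-order
Step 3: SEND seq=303 -> out-of-order
Step 4: SEND seq=313 -> out-of-order
Step 5: SEND seq=1198 -> in-order
Step 6: SEND seq=416 -> out-of-order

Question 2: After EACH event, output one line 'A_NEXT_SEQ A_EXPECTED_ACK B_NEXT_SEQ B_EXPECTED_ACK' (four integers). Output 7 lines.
1198 200 200 1198
1198 241 241 1198
1198 241 303 1198
1198 241 313 1198
1198 241 416 1198
1284 241 416 1284
1284 241 459 1284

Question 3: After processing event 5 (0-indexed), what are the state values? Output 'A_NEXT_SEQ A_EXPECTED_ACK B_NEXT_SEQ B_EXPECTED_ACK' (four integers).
After event 0: A_seq=1198 A_ack=200 B_seq=200 B_ack=1198
After event 1: A_seq=1198 A_ack=241 B_seq=241 B_ack=1198
After event 2: A_seq=1198 A_ack=241 B_seq=303 B_ack=1198
After event 3: A_seq=1198 A_ack=241 B_seq=313 B_ack=1198
After event 4: A_seq=1198 A_ack=241 B_seq=416 B_ack=1198
After event 5: A_seq=1284 A_ack=241 B_seq=416 B_ack=1284

1284 241 416 1284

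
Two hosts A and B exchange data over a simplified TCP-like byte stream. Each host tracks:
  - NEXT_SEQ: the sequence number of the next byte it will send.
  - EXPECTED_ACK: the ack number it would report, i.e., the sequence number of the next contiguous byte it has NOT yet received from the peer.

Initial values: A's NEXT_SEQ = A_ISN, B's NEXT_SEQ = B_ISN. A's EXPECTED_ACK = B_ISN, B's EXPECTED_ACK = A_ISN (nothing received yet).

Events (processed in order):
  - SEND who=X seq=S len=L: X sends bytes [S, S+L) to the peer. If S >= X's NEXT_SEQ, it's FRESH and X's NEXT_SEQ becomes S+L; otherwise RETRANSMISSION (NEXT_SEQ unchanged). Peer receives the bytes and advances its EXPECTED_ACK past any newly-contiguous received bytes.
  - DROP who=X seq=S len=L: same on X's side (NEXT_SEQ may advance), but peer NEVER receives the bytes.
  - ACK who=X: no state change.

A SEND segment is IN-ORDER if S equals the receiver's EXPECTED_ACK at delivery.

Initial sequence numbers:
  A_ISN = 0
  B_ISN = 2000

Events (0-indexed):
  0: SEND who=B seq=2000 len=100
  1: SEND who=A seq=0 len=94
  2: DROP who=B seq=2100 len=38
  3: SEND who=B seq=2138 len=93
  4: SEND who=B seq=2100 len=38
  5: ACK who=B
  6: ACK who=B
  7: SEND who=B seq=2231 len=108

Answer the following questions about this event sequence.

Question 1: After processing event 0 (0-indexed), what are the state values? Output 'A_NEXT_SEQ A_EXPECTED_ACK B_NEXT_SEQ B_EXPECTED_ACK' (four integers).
After event 0: A_seq=0 A_ack=2100 B_seq=2100 B_ack=0

0 2100 2100 0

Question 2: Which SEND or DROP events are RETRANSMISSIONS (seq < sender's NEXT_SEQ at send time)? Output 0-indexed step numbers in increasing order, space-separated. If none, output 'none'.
Answer: 4

Derivation:
Step 0: SEND seq=2000 -> fresh
Step 1: SEND seq=0 -> fresh
Step 2: DROP seq=2100 -> fresh
Step 3: SEND seq=2138 -> fresh
Step 4: SEND seq=2100 -> retransmit
Step 7: SEND seq=2231 -> fresh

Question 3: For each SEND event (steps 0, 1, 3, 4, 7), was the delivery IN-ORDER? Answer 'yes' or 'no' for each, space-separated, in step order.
Step 0: SEND seq=2000 -> in-order
Step 1: SEND seq=0 -> in-order
Step 3: SEND seq=2138 -> out-of-order
Step 4: SEND seq=2100 -> in-order
Step 7: SEND seq=2231 -> in-order

Answer: yes yes no yes yes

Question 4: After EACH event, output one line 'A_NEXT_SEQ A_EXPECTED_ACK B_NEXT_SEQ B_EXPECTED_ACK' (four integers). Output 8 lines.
0 2100 2100 0
94 2100 2100 94
94 2100 2138 94
94 2100 2231 94
94 2231 2231 94
94 2231 2231 94
94 2231 2231 94
94 2339 2339 94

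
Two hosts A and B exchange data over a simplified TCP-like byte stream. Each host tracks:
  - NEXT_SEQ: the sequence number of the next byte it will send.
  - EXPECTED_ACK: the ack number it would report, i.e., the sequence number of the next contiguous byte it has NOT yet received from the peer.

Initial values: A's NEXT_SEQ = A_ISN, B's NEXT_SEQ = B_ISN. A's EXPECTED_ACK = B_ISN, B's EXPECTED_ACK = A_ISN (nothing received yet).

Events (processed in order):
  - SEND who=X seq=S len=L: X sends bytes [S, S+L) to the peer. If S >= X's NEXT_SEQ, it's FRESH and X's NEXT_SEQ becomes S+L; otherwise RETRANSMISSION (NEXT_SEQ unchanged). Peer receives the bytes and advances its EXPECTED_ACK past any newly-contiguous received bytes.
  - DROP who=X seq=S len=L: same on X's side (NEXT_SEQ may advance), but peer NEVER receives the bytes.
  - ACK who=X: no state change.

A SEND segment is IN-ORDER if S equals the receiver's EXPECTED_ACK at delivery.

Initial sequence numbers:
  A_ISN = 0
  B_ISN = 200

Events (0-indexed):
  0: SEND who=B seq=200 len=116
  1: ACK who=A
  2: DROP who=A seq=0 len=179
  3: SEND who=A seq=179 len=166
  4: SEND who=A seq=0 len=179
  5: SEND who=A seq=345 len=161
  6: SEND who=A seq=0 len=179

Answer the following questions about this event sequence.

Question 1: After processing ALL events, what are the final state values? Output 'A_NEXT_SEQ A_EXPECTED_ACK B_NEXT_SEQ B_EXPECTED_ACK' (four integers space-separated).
After event 0: A_seq=0 A_ack=316 B_seq=316 B_ack=0
After event 1: A_seq=0 A_ack=316 B_seq=316 B_ack=0
After event 2: A_seq=179 A_ack=316 B_seq=316 B_ack=0
After event 3: A_seq=345 A_ack=316 B_seq=316 B_ack=0
After event 4: A_seq=345 A_ack=316 B_seq=316 B_ack=345
After event 5: A_seq=506 A_ack=316 B_seq=316 B_ack=506
After event 6: A_seq=506 A_ack=316 B_seq=316 B_ack=506

Answer: 506 316 316 506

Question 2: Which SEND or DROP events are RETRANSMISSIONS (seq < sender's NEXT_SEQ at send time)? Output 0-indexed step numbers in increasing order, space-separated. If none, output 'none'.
Step 0: SEND seq=200 -> fresh
Step 2: DROP seq=0 -> fresh
Step 3: SEND seq=179 -> fresh
Step 4: SEND seq=0 -> retransmit
Step 5: SEND seq=345 -> fresh
Step 6: SEND seq=0 -> retransmit

Answer: 4 6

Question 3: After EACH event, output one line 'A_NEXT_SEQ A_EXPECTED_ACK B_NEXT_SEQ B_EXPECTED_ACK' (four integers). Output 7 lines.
0 316 316 0
0 316 316 0
179 316 316 0
345 316 316 0
345 316 316 345
506 316 316 506
506 316 316 506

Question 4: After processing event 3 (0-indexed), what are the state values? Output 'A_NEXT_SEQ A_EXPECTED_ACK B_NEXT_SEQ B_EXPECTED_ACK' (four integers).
After event 0: A_seq=0 A_ack=316 B_seq=316 B_ack=0
After event 1: A_seq=0 A_ack=316 B_seq=316 B_ack=0
After event 2: A_seq=179 A_ack=316 B_seq=316 B_ack=0
After event 3: A_seq=345 A_ack=316 B_seq=316 B_ack=0

345 316 316 0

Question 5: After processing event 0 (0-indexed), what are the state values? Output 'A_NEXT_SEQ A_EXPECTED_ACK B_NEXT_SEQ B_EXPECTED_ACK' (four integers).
After event 0: A_seq=0 A_ack=316 B_seq=316 B_ack=0

0 316 316 0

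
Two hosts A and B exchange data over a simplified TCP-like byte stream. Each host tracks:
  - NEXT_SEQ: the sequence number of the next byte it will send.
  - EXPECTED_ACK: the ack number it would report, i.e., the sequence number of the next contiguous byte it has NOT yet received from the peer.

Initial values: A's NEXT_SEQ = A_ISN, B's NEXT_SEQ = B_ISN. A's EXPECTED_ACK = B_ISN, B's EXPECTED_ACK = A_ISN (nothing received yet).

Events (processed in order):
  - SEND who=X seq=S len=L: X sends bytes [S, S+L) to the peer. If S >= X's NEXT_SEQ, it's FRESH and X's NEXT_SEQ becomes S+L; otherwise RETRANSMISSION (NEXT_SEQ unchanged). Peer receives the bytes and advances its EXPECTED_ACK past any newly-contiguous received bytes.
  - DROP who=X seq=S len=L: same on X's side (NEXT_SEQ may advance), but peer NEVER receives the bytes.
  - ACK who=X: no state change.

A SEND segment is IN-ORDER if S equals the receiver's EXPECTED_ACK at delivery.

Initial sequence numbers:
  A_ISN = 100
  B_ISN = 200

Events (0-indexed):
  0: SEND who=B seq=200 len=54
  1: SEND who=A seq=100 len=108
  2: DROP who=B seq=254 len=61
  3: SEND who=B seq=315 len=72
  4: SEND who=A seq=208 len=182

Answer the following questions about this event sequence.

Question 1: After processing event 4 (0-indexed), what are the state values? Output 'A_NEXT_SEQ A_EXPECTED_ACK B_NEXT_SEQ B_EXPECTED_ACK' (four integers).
After event 0: A_seq=100 A_ack=254 B_seq=254 B_ack=100
After event 1: A_seq=208 A_ack=254 B_seq=254 B_ack=208
After event 2: A_seq=208 A_ack=254 B_seq=315 B_ack=208
After event 3: A_seq=208 A_ack=254 B_seq=387 B_ack=208
After event 4: A_seq=390 A_ack=254 B_seq=387 B_ack=390

390 254 387 390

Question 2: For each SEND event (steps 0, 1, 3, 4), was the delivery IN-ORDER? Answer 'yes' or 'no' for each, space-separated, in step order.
Answer: yes yes no yes

Derivation:
Step 0: SEND seq=200 -> in-order
Step 1: SEND seq=100 -> in-order
Step 3: SEND seq=315 -> out-of-order
Step 4: SEND seq=208 -> in-order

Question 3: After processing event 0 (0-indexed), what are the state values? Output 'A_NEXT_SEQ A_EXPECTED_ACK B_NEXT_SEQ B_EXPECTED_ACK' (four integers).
After event 0: A_seq=100 A_ack=254 B_seq=254 B_ack=100

100 254 254 100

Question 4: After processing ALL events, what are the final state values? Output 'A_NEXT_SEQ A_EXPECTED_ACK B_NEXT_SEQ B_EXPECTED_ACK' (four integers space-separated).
Answer: 390 254 387 390

Derivation:
After event 0: A_seq=100 A_ack=254 B_seq=254 B_ack=100
After event 1: A_seq=208 A_ack=254 B_seq=254 B_ack=208
After event 2: A_seq=208 A_ack=254 B_seq=315 B_ack=208
After event 3: A_seq=208 A_ack=254 B_seq=387 B_ack=208
After event 4: A_seq=390 A_ack=254 B_seq=387 B_ack=390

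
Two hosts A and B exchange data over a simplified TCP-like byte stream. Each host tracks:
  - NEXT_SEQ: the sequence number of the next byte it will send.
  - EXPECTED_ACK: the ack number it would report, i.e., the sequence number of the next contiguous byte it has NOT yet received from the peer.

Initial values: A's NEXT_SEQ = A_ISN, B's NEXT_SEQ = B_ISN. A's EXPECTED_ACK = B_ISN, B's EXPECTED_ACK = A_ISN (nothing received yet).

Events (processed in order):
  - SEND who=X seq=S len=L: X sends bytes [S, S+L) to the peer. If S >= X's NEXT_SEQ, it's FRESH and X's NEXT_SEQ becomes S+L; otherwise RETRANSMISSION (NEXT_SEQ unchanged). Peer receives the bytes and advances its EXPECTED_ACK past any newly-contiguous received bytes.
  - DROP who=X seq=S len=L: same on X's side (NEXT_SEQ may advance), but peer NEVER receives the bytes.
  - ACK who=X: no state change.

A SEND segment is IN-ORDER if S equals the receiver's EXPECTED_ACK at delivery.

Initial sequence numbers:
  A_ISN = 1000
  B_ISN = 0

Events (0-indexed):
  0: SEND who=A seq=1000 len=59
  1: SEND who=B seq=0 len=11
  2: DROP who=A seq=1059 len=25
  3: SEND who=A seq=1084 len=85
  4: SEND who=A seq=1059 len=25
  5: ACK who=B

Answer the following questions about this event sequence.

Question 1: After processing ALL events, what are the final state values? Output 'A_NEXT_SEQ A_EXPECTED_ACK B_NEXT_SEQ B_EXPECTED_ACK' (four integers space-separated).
Answer: 1169 11 11 1169

Derivation:
After event 0: A_seq=1059 A_ack=0 B_seq=0 B_ack=1059
After event 1: A_seq=1059 A_ack=11 B_seq=11 B_ack=1059
After event 2: A_seq=1084 A_ack=11 B_seq=11 B_ack=1059
After event 3: A_seq=1169 A_ack=11 B_seq=11 B_ack=1059
After event 4: A_seq=1169 A_ack=11 B_seq=11 B_ack=1169
After event 5: A_seq=1169 A_ack=11 B_seq=11 B_ack=1169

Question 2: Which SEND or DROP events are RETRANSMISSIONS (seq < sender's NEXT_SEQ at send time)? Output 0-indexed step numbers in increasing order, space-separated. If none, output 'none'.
Step 0: SEND seq=1000 -> fresh
Step 1: SEND seq=0 -> fresh
Step 2: DROP seq=1059 -> fresh
Step 3: SEND seq=1084 -> fresh
Step 4: SEND seq=1059 -> retransmit

Answer: 4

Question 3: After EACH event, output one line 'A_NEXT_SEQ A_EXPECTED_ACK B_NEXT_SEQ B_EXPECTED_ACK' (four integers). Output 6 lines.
1059 0 0 1059
1059 11 11 1059
1084 11 11 1059
1169 11 11 1059
1169 11 11 1169
1169 11 11 1169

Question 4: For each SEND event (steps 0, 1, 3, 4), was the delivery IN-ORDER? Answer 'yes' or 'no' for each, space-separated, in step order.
Step 0: SEND seq=1000 -> in-order
Step 1: SEND seq=0 -> in-order
Step 3: SEND seq=1084 -> out-of-order
Step 4: SEND seq=1059 -> in-order

Answer: yes yes no yes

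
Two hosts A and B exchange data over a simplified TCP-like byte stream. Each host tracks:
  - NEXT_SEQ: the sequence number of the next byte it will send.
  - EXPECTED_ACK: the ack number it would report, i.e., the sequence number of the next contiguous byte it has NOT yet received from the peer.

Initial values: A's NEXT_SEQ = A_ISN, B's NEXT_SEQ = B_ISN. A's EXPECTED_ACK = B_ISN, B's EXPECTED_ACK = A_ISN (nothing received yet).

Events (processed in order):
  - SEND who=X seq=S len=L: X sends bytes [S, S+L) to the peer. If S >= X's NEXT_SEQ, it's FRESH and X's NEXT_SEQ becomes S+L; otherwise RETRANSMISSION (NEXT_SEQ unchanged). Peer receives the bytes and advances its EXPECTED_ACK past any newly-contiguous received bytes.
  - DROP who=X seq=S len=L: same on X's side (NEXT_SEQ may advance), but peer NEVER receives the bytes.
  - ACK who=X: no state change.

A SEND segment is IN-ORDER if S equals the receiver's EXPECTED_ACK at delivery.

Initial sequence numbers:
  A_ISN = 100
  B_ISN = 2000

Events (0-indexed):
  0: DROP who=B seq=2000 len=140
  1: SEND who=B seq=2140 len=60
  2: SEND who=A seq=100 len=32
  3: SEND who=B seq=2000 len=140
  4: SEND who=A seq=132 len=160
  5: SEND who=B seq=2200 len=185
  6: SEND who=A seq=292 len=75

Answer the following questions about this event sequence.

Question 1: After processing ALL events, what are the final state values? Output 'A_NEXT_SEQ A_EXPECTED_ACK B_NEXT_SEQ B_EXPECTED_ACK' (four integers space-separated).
Answer: 367 2385 2385 367

Derivation:
After event 0: A_seq=100 A_ack=2000 B_seq=2140 B_ack=100
After event 1: A_seq=100 A_ack=2000 B_seq=2200 B_ack=100
After event 2: A_seq=132 A_ack=2000 B_seq=2200 B_ack=132
After event 3: A_seq=132 A_ack=2200 B_seq=2200 B_ack=132
After event 4: A_seq=292 A_ack=2200 B_seq=2200 B_ack=292
After event 5: A_seq=292 A_ack=2385 B_seq=2385 B_ack=292
After event 6: A_seq=367 A_ack=2385 B_seq=2385 B_ack=367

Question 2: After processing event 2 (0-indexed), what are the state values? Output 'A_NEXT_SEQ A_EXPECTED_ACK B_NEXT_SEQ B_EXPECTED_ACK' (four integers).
After event 0: A_seq=100 A_ack=2000 B_seq=2140 B_ack=100
After event 1: A_seq=100 A_ack=2000 B_seq=2200 B_ack=100
After event 2: A_seq=132 A_ack=2000 B_seq=2200 B_ack=132

132 2000 2200 132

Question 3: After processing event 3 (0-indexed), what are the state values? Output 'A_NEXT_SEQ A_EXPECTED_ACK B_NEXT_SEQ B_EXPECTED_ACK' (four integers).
After event 0: A_seq=100 A_ack=2000 B_seq=2140 B_ack=100
After event 1: A_seq=100 A_ack=2000 B_seq=2200 B_ack=100
After event 2: A_seq=132 A_ack=2000 B_seq=2200 B_ack=132
After event 3: A_seq=132 A_ack=2200 B_seq=2200 B_ack=132

132 2200 2200 132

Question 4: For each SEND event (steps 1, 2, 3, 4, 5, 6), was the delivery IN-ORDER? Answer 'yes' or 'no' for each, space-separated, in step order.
Step 1: SEND seq=2140 -> out-of-order
Step 2: SEND seq=100 -> in-order
Step 3: SEND seq=2000 -> in-order
Step 4: SEND seq=132 -> in-order
Step 5: SEND seq=2200 -> in-order
Step 6: SEND seq=292 -> in-order

Answer: no yes yes yes yes yes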